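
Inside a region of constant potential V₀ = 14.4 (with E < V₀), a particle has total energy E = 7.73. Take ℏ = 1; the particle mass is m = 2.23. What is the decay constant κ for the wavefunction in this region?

κ = 5.45

Since E < V₀ the TISE in this region is ψ'' = κ²ψ with κ = √(2m(V₀ − E))/ℏ.
κ = √(2 × 2.23 × 6.67) = 5.454.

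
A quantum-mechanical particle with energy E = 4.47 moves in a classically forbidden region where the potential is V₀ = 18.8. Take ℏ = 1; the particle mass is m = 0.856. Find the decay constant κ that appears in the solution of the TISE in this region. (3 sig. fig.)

Since E < V₀ the TISE in this region is ψ'' = κ²ψ with κ = √(2m(V₀ − E))/ℏ.
κ = √(2 × 0.856 × 14.33) = 4.953.

κ = 4.95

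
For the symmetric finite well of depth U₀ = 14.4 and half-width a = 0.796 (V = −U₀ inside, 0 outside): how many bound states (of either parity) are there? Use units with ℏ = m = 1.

N = 3

The dimensionless depth is z₀ = a√(2mU₀)/ℏ = 0.796 × √(28.80) = 4.272.
The even/odd transcendental equations gain one root per π/2 in z₀, giving N = 1 + ⌊2z₀/π⌋ = 1 + ⌊2.720⌋ = 3.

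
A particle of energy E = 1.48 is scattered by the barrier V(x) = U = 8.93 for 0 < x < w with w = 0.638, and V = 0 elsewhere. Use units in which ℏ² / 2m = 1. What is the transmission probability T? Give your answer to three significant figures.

E < U: inside the barrier ψ ∝ e^{±κx} with κ = √(2m(U − E))/ℏ = 2.729.
κw = 1.741, sinh(κw) = 2.765.
Matching ψ, ψ′ at both faces gives T = [1 + U² sinh²(κw) / (4E(U − E))]⁻¹ = 1/14.82 = 0.0675.

T = 0.0675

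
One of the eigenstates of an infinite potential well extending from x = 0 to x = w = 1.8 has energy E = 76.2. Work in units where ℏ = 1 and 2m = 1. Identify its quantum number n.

From E_n = n²π²ℏ²/(2mw²) invert to n = √(2mw²E)/(πℏ).
n = (1.8/π) × √(2 × 0.5 × 76.2) = 5.001 → n = 5.

n = 5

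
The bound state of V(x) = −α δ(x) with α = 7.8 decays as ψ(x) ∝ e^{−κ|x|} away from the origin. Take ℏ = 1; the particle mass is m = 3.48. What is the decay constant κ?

Integrating the TISE across x = 0 gives the cusp condition ψ'(0⁺) − ψ'(0⁻) = −(2mα/ℏ²)ψ(0).
With ψ ∝ e^{−κ|x|} this yields −2κ = −2mα/ℏ², so κ = mα/ℏ² = 27.14.

κ = 27.1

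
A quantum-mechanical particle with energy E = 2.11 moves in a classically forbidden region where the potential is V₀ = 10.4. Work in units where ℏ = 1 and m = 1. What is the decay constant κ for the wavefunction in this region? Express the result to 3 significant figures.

κ = 4.07

Since E < V₀ the TISE in this region is ψ'' = κ²ψ with κ = √(2m(V₀ − E))/ℏ.
κ = √(2 × 1 × 8.29) = 4.072.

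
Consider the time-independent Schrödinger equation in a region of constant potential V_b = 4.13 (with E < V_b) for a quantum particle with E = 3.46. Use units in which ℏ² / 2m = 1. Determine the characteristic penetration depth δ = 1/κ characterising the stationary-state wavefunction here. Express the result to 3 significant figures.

Since E < V_b the TISE in this region is ψ'' = κ²ψ with κ = √(2m(V_b − E))/ℏ.
κ = √(2 × 0.5 × 0.67) = 0.8185. The penetration depth is δ = 1/κ = 1.22.

δ = 1.22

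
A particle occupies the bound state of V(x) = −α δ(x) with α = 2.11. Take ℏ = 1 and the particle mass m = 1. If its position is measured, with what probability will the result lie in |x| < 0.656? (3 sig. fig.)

The normalised bound state is ψ = √κ e^{−κ|x|} with κ = mα/ℏ² = 2.110.
P(|x| < d) = ∫_{−d}^{d} κ e^{−2κ|x|} dx = 1 − e^{−2κd} = 1 − e^{−2.768} = 0.9372.

P = 0.937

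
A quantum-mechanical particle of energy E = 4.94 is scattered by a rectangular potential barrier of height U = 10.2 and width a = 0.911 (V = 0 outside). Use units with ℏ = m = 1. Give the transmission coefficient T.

T = 0.0108

Since E < U the interior solution is evanescent with decay constant κ = √(2m(U − E))/ℏ = 3.243.
κa = 2.955, sinh(κa) = 9.573.
The exact tunnelling result is T⁻¹ = 1 + U² sinh²(κa) / [4E(U − E)] = 92.73, so T = 0.0108.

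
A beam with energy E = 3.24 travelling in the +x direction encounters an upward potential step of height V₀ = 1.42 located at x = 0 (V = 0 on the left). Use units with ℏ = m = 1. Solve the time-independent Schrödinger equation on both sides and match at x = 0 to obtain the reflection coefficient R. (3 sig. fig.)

R = 0.0205

On each side the TISE gives plane waves with k = √(2m(E − V))/ℏ: k₁ = √(2·1·3.24) = 2.546, k₂ = √(2·1·1.82) = 1.908.
Continuity of ψ and ψ′ at the step yields the reflection amplitude r = (k₁ − k₂)/(k₁ + k₂) = 0.1432; thus R = |r|² = 0.02050, T = 0.9795.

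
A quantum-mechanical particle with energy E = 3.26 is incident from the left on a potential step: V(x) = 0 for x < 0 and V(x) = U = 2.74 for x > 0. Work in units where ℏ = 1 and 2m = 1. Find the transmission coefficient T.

On each side the TISE gives plane waves with k = √(2m(E − V))/ℏ: k₁ = √(2·½·3.26) = 1.806, k₂ = √(2·½·0.52) = 0.7211.
Continuity of ψ and ψ′ at the step yields the reflection amplitude r = (k₁ − k₂)/(k₁ + k₂) = 0.4292; thus R = |r|² = 0.1842, T = 0.8158.

T = 0.816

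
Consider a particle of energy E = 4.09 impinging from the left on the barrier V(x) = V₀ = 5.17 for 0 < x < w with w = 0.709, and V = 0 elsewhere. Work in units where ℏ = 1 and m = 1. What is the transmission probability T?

T = 0.300

Since E < V₀ the interior solution is evanescent with decay constant κ = √(2m(V₀ − E))/ℏ = 1.470.
κw = 1.042, sinh(κw) = 1.241.
Matching ψ, ψ′ at both faces gives T = [1 + V₀² sinh²(κw) / (4E(V₀ − E))]⁻¹ = 1/3.330 = 0.300.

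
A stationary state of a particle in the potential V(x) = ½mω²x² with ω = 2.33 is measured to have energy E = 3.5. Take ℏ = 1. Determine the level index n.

n = 1

E_n = ℏω(n + ½) ⇒ n = E/(ℏω) − ½ = 3.5/2.33 − 0.5 = 1.002 → n = 1.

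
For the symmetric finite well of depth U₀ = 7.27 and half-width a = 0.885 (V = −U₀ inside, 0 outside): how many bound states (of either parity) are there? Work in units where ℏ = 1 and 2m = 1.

The dimensionless depth is z₀ = a√(2mU₀)/ℏ = 0.885 × √(7.270) = 2.386.
The even/odd transcendental equations gain one root per π/2 in z₀, giving N = 1 + ⌊2z₀/π⌋ = 1 + ⌊1.519⌋ = 2.

N = 2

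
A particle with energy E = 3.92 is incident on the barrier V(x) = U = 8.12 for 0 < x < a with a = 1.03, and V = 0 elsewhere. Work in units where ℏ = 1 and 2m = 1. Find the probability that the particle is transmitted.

Since E < U the interior solution is evanescent with decay constant κ = √(2m(U − E))/ℏ = 2.049.
κa = 2.111, sinh(κa) = 4.067.
The exact tunnelling result is T⁻¹ = 1 + U² sinh²(κa) / [4E(U − E)] = 17.56, so T = 0.0569.

T = 0.0569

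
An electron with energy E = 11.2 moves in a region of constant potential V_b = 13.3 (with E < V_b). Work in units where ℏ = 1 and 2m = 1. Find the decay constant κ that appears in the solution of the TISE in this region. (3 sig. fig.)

κ = 1.45

Since E < V_b the TISE in this region is ψ'' = κ²ψ with κ = √(2m(V_b − E))/ℏ.
κ = √(2 × 0.5 × 2.1) = 1.449.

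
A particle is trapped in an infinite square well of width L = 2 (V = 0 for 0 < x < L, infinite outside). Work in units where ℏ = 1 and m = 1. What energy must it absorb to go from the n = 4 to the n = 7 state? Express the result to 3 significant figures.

ΔE = 40.7

E_n = n²π²ℏ²/(2mL²), so ΔE = (7² − 4²) π²ℏ²/(2mL²).
ΔE = 33 × π² / (2 × 1 × 2²) = 40.71.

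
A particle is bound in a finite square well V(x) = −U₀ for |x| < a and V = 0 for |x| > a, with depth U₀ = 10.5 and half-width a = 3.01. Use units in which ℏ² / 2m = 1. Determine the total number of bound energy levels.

N = 7

Define the well-strength parameter z₀ = (a/ℏ)√(2mU₀) = 3.01 × √(2·0.5·10.5) = 9.754.
A new bound state (alternating even/odd) appears each time z₀ passes a multiple of π/2, so N = ⌊2z₀/π⌋ + 1 = ⌊6.209⌋ + 1 = 7.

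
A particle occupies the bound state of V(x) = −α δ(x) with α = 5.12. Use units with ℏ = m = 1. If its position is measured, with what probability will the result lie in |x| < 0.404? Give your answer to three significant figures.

P = 0.984

The normalised bound state is ψ = √κ e^{−κ|x|} with κ = mα/ℏ² = 5.120.
P(|x| < d) = ∫_{−d}^{d} κ e^{−2κ|x|} dx = 1 − e^{−2κd} = 1 − e^{−4.137} = 0.9840.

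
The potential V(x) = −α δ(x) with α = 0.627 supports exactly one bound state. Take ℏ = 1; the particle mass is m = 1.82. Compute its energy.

E = -0.358

The bound state is ψ(x) = √κ e^{−κ|x|}. The derivative jump ψ'(0⁺) − ψ'(0⁻) = −(2mα/ℏ²)ψ(0) fixes κ = mα/ℏ² = 1.141.
Then E = −ℏ²κ²/(2m) = −mα²/(2ℏ²) = -0.3577.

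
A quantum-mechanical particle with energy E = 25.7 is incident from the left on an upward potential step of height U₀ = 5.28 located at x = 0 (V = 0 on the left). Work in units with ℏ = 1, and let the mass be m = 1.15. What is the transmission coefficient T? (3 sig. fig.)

T = 0.997

On each side the TISE gives plane waves with k = √(2m(E − V))/ℏ: k₁ = √(2·1.15·25.7) = 7.688, k₂ = √(2·1.15·20.42) = 6.853.
Continuity of ψ and ψ′ at the step yields the reflection amplitude r = (k₁ − k₂)/(k₁ + k₂) = 0.05743; thus R = |r|² = 0.003298, T = 0.9967.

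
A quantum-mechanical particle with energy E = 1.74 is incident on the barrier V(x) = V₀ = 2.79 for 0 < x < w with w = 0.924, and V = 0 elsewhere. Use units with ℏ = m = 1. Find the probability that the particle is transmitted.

T = 0.229

Since E < V₀ the interior solution is evanescent with decay constant κ = √(2m(V₀ − E))/ℏ = 1.449.
κw = 1.339, sinh(κw) = 1.777.
The exact tunnelling result is T⁻¹ = 1 + V₀² sinh²(κw) / [4E(V₀ − E)] = 4.362, so T = 0.229.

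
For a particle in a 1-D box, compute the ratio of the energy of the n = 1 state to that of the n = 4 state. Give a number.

E_n = n²π²ℏ²/(2mL²) so the ratio is n₂²/n₁² = 1/16 = 0.0625.

0.0625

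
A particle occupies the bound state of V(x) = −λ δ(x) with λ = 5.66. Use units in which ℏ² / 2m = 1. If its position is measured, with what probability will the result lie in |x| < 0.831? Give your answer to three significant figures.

P = 0.991

The normalised bound state is ψ = √κ e^{−κ|x|} with κ = mλ/ℏ² = 2.830.
P(|x| < d) = ∫_{−d}^{d} κ e^{−2κ|x|} dx = 1 − e^{−2κd} = 1 − e^{−4.703} = 0.9909.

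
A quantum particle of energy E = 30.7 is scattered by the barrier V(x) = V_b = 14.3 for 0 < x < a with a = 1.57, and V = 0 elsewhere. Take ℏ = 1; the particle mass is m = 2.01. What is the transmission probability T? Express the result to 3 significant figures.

Above the barrier the interior wavenumber is k₂ = √(2m(E − V_b))/ℏ = 8.120, giving phase k₂a = 12.75.
Matching at both interfaces gives T⁻¹ = 1 + V_b² sin²(k₂a) / [4E(E − V_b)] = 1.003, hence T = 0.997.

T = 0.997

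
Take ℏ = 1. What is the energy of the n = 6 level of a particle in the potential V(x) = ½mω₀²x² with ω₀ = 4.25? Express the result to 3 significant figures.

E = 27.6

The oscillator eigenvalues are E_n = ℏω₀(n + ½), so E_6 = 4.25 × 6.5 = 27.63.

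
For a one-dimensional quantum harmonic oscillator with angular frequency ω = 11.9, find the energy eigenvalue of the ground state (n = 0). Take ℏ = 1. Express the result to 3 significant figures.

E = 5.95

The oscillator eigenvalues are E_n = ℏω(n + ½), so E_0 = 11.9 × 0.5 = 5.950.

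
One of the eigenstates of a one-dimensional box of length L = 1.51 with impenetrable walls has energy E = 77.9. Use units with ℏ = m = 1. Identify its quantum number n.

From E_n = n²π²ℏ²/(2mL²) invert to n = √(2mL²E)/(πℏ).
n = (1.51/π) × √(2 × 1 × 77.9) = 5.999 → n = 6.

n = 6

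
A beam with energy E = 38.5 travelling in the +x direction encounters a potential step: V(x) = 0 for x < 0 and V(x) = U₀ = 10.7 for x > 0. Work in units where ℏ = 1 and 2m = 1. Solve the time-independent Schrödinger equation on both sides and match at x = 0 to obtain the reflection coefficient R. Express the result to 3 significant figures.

R = 0.00660

On each side the TISE gives plane waves with k = √(2m(E − V))/ℏ: k₁ = √(2·½·38.5) = 6.205, k₂ = √(2·½·27.8) = 5.273.
Continuity of ψ and ψ′ at the step yields the reflection amplitude r = (k₁ − k₂)/(k₁ + k₂) = 0.08123; thus R = |r|² = 0.006598, T = 0.9934.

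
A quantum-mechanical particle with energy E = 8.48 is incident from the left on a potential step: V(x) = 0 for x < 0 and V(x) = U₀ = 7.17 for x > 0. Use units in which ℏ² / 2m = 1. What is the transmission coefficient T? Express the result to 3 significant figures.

T = 0.810

On each side the TISE gives plane waves with k = √(2m(E − V))/ℏ: k₁ = √(2·½·8.48) = 2.912, k₂ = √(2·½·1.31) = 1.145.
Continuity of ψ and ψ′ at the step yields the reflection amplitude r = (k₁ − k₂)/(k₁ + k₂) = 0.4357; thus R = |r|² = 0.1898, T = 0.8102.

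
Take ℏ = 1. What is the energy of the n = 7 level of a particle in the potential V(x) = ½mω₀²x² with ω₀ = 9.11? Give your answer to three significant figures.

E = 68.3

Using E_n = (n + ½)ℏω₀: E_7 = 7.5 × 9.11 = 68.33.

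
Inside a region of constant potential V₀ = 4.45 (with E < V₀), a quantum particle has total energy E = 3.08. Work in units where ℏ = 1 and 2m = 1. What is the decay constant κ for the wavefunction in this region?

κ = 1.17

Since E < V₀ the TISE in this region is ψ'' = κ²ψ with κ = √(2m(V₀ − E))/ℏ.
κ = √(2 × 0.5 × 1.37) = 1.170.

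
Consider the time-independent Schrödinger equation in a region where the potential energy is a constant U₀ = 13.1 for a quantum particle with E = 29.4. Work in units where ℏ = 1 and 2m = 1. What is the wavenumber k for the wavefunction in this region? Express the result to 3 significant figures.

k = 4.04

With E > U₀ the solution is oscillatory, ψ ∝ e^{±ikx} with k = √(2m(E − U₀))/ℏ.
k = √(2 × 0.5 × 16.3) = 4.037.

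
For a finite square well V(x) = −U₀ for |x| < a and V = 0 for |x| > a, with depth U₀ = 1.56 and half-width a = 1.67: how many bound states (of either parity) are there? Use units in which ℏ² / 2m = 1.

Define the well-strength parameter z₀ = (a/ℏ)√(2mU₀) = 1.67 × √(2·0.5·1.56) = 2.086.
A new bound state (alternating even/odd) appears each time z₀ passes a multiple of π/2, so N = ⌊2z₀/π⌋ + 1 = ⌊1.328⌋ + 1 = 2.

N = 2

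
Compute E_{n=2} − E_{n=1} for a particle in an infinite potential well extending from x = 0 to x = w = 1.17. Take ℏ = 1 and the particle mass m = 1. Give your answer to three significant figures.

E_n = n²π²ℏ²/(2mw²), so ΔE = (2² − 1²) π²ℏ²/(2mw²).
ΔE = 3 × π² / (2 × 1 × 1.17²) = 10.81.

ΔE = 10.8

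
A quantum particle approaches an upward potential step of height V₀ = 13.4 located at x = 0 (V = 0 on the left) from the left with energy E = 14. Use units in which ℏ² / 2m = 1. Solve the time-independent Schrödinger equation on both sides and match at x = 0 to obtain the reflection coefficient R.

R = 0.432

On each side the TISE gives plane waves with k = √(2m(E − V))/ℏ: k₁ = √(2·½·14) = 3.742, k₂ = √(2·½·0.6) = 0.7746.
Matching ψ and ψ′ at x = 0 gives r = (k₁ − k₂)/(k₁ + k₂), so R = r² = 0.4316 and T = 1 − R = 0.5684.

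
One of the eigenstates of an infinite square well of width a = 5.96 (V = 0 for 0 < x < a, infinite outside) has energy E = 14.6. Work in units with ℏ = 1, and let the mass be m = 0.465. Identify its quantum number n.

For an infinite well E_n = n²π²ℏ²/(2ma²), so n = (a/πℏ)√(2mE).
n = (5.96/π) × √(2 × 0.465 × 14.6) = 6.991 → n = 7.

n = 7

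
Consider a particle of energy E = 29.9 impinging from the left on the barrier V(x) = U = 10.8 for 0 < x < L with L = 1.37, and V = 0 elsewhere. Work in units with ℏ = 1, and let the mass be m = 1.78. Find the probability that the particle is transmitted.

E > U: inside the barrier k₂ = √(2m(E − U))/ℏ = 8.246, k₂L = 11.30.
Matching at both interfaces gives T⁻¹ = 1 + U² sin²(k₂L) / [4E(E − U)] = 1.047, hence T = 0.956.

T = 0.956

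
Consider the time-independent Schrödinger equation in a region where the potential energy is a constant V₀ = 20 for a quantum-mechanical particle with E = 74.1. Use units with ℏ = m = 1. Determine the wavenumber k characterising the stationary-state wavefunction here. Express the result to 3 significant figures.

k = 10.4

With E > V₀ the solution is oscillatory, ψ ∝ e^{±ikx} with k = √(2m(E − V₀))/ℏ.
k = √(2 × 1 × 54.1) = 10.40.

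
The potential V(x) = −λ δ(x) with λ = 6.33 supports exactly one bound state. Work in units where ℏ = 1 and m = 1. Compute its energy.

E = -20.0

The bound state is ψ(x) = √κ e^{−κ|x|}. The derivative jump ψ'(0⁺) − ψ'(0⁻) = −(2mλ/ℏ²)ψ(0) fixes κ = mλ/ℏ² = 6.330.
Then E = −ℏ²κ²/(2m) = −mλ²/(2ℏ²) = -20.03.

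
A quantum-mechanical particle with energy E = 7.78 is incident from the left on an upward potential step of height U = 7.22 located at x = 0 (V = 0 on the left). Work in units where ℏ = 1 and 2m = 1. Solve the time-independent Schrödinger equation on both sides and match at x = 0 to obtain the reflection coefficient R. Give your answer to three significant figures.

The wavenumbers are k₁ = √(2mE)/ℏ = 2.789 on the left and k₂ = √(2m(E − U))/ℏ = 0.7483 on the right.
Continuity of ψ and ψ′ at the step yields the reflection amplitude r = (k₁ − k₂)/(k₁ + k₂) = 0.5769; thus R = |r|² = 0.3328, T = 0.6672.

R = 0.333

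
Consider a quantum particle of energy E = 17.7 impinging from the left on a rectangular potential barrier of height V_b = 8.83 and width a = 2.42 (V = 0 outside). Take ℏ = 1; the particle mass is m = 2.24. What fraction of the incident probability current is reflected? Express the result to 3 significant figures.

R = 0.0232

Above the barrier the interior wavenumber is k₂ = √(2m(E − V_b))/ℏ = 6.304, giving phase k₂a = 15.26.
Matching at both interfaces gives T⁻¹ = 1 + V_b² sin²(k₂a) / [4E(E − V_b)] = 1.024, hence T = 0.977.
R = 1 − T = 0.0232.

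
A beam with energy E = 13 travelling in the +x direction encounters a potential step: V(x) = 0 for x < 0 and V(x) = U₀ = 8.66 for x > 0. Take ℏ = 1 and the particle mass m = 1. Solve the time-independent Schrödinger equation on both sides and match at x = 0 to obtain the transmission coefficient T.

On each side the TISE gives plane waves with k = √(2m(E − V))/ℏ: k₁ = √(2·1·13) = 5.099, k₂ = √(2·1·4.34) = 2.946.
Continuity of ψ and ψ′ at the step yields the reflection amplitude r = (k₁ − k₂)/(k₁ + k₂) = 0.2676; thus R = |r|² = 0.07161, T = 0.9284.

T = 0.928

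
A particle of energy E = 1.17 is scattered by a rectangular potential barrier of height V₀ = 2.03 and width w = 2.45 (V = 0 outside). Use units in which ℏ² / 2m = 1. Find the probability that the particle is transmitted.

T = 0.0407

Since E < V₀ the interior solution is evanescent with decay constant κ = √(2m(V₀ − E))/ℏ = 0.9274.
κw = 2.272, sinh(κw) = 4.798.
Matching ψ, ψ′ at both faces gives T = [1 + V₀² sinh²(κw) / (4E(V₀ − E))]⁻¹ = 1/24.57 = 0.0407.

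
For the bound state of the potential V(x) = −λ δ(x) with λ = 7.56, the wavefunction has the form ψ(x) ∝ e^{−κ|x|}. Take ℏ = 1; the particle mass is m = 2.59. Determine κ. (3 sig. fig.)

Integrating the TISE across x = 0 gives the cusp condition ψ'(0⁺) − ψ'(0⁻) = −(2mλ/ℏ²)ψ(0).
With ψ ∝ e^{−κ|x|} this yields −2κ = −2mλ/ℏ², so κ = mλ/ℏ² = 19.58.

κ = 19.6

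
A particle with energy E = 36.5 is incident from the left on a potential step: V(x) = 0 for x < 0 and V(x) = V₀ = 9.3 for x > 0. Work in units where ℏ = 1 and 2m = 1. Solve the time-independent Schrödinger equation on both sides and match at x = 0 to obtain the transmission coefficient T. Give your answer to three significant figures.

The wavenumbers are k₁ = √(2mE)/ℏ = 6.042 on the left and k₂ = √(2m(E − V₀))/ℏ = 5.215 on the right.
Continuity of ψ and ψ′ at the step yields the reflection amplitude r = (k₁ − k₂)/(k₁ + k₂) = 0.07339; thus R = |r|² = 0.005386, T = 0.9946.

T = 0.995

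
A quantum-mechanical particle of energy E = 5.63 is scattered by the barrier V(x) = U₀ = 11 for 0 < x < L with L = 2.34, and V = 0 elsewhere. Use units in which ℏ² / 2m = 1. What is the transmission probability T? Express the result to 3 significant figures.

T = 0.0000780

Since E < U₀ the interior solution is evanescent with decay constant κ = √(2m(U₀ − E))/ℏ = 2.317.
κL = 5.423, sinh(κL) = 113.2.
Matching ψ, ψ′ at both faces gives T = [1 + U₀² sinh²(κL) / (4E(U₀ − E))]⁻¹ = 1/12830 = 0.0000780.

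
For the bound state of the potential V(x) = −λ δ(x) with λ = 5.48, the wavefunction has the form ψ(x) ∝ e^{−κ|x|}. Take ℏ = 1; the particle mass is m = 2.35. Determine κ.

Integrating the TISE across x = 0 gives the cusp condition ψ'(0⁺) − ψ'(0⁻) = −(2mλ/ℏ²)ψ(0).
With ψ ∝ e^{−κ|x|} this yields −2κ = −2mλ/ℏ², so κ = mλ/ℏ² = 12.88.

κ = 12.9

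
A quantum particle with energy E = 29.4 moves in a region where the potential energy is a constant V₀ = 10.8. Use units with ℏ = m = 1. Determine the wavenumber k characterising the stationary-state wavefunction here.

With E > V₀ the solution is oscillatory, ψ ∝ e^{±ikx} with k = √(2m(E − V₀))/ℏ.
k = √(2 × 1 × 18.6) = 6.099.

k = 6.10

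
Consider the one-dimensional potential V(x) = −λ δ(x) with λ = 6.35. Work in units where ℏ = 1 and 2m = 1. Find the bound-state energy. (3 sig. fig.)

The bound state is ψ(x) = √κ e^{−κ|x|}. The derivative jump ψ'(0⁺) − ψ'(0⁻) = −(2mλ/ℏ²)ψ(0) fixes κ = mλ/ℏ² = 3.175.
Then E = −ℏ²κ²/(2m) = −mλ²/(2ℏ²) = -10.08.

E = -10.1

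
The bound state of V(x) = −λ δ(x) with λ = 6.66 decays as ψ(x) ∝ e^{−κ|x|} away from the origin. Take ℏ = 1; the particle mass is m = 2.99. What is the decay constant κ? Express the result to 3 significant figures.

κ = 19.9

Integrate −(ℏ²/2m)ψ'' − λδ(x)ψ = Eψ from −ε to +ε: the ψ'' term gives ψ'(0⁺) − ψ'(0⁻) and the δ term gives −(2mλ/ℏ²)ψ(0).
With ψ ∝ e^{−κ|x|} this yields −2κ = −2mλ/ℏ², so κ = mλ/ℏ² = 19.91.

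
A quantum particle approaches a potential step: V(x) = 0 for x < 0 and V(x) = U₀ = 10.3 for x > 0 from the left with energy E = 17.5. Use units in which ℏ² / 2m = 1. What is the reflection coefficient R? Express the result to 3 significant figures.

On each side the TISE gives plane waves with k = √(2m(E − V))/ℏ: k₁ = √(2·½·17.5) = 4.183, k₂ = √(2·½·7.2) = 2.683.
Matching ψ and ψ′ at x = 0 gives r = (k₁ − k₂)/(k₁ + k₂), so R = r² = 0.04772 and T = 1 − R = 0.9523.

R = 0.0477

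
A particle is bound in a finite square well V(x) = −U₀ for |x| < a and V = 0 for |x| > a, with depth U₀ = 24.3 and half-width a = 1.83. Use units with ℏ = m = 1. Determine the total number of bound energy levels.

N = 9

Define the well-strength parameter z₀ = (a/ℏ)√(2mU₀) = 1.83 × √(2·1·24.3) = 12.76.
A new bound state (alternating even/odd) appears each time z₀ passes a multiple of π/2, so N = ⌊2z₀/π⌋ + 1 = ⌊8.122⌋ + 1 = 9.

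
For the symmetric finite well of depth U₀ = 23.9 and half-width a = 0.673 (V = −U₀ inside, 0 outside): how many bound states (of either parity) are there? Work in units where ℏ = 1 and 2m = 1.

N = 3

Define the well-strength parameter z₀ = (a/ℏ)√(2mU₀) = 0.673 × √(2·0.5·23.9) = 3.290.
A new bound state (alternating even/odd) appears each time z₀ passes a multiple of π/2, so N = ⌊2z₀/π⌋ + 1 = ⌊2.095⌋ + 1 = 3.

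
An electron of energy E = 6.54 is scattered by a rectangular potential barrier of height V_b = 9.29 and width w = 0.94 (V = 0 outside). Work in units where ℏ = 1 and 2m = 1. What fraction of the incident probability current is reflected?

Since E < V_b the interior solution is evanescent with decay constant κ = √(2m(V_b − E))/ℏ = 1.658.
κw = 1.559, sinh(κw) = 2.271.
Matching ψ, ψ′ at both faces gives T = [1 + V_b² sinh²(κw) / (4E(V_b − E))]⁻¹ = 1/7.189 = 0.139.
R = 1 − T = 0.861.

R = 0.861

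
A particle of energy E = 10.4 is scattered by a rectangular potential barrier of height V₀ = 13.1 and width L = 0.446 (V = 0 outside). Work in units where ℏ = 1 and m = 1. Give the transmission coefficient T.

E < V₀: inside the barrier ψ ∝ e^{±κx} with κ = √(2m(V₀ − E))/ℏ = 2.324.
κL = 1.036, sinh(κL) = 1.232.
The exact tunnelling result is T⁻¹ = 1 + V₀² sinh²(κL) / [4E(V₀ − E)] = 3.320, so T = 0.301.

T = 0.301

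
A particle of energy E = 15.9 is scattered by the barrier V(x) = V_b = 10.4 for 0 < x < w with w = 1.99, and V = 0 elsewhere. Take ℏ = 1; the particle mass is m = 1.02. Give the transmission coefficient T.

Above the barrier the interior wavenumber is k₂ = √(2m(E − V_b))/ℏ = 3.350, giving phase k₂w = 6.666.
Matching at both interfaces gives T⁻¹ = 1 + V_b² sin²(k₂w) / [4E(E − V_b)] = 1.043, hence T = 0.959.

T = 0.959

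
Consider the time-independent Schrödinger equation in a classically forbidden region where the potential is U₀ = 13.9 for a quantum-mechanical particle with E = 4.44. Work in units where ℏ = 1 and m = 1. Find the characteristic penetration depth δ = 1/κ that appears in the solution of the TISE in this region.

δ = 0.230

Since E < U₀ the TISE in this region is ψ'' = κ²ψ with κ = √(2m(U₀ − E))/ℏ.
κ = √(2 × 1 × 9.46) = 4.350. The penetration depth is δ = 1/κ = 0.230.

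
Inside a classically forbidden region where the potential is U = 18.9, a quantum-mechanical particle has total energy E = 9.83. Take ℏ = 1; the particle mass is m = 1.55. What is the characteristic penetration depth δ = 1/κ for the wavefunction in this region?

δ = 0.189

Since E < U the TISE in this region is ψ'' = κ²ψ with κ = √(2m(U − E))/ℏ.
κ = √(2 × 1.55 × 9.07) = 5.303. The penetration depth is δ = 1/κ = 0.189.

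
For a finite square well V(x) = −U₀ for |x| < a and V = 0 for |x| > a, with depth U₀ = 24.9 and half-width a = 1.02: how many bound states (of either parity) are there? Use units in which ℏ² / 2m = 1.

N = 4

The dimensionless depth is z₀ = a√(2mU₀)/ℏ = 1.02 × √(24.90) = 5.090.
The even/odd transcendental equations gain one root per π/2 in z₀, giving N = 1 + ⌊2z₀/π⌋ = 1 + ⌊3.240⌋ = 4.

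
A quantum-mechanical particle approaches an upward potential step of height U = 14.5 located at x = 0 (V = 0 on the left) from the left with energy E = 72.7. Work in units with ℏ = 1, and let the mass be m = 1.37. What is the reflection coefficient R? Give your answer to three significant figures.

R = 0.00309

On each side the TISE gives plane waves with k = √(2m(E − V))/ℏ: k₁ = √(2·1.37·72.7) = 14.11, k₂ = √(2·1.37·58.2) = 12.63.
Continuity of ψ and ψ′ at the step yields the reflection amplitude r = (k₁ − k₂)/(k₁ + k₂) = 0.05556; thus R = |r|² = 0.003087, T = 0.9969.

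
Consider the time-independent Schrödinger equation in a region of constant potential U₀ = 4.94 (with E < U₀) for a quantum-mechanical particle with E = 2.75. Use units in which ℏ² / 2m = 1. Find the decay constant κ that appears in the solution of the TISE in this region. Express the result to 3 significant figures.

κ = 1.48

Since E < U₀ the TISE in this region is ψ'' = κ²ψ with κ = √(2m(U₀ − E))/ℏ.
κ = √(2 × 0.5 × 2.19) = 1.480.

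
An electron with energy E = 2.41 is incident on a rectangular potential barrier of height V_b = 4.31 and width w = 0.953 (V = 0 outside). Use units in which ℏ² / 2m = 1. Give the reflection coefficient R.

R = 0.751

Since E < V_b the interior solution is evanescent with decay constant κ = √(2m(V_b − E))/ℏ = 1.378.
κw = 1.314, sinh(κw) = 1.725.
Matching ψ, ψ′ at both faces gives T = [1 + V_b² sinh²(κw) / (4E(V_b − E))]⁻¹ = 1/4.019 = 0.249.
R = 1 − T = 0.751.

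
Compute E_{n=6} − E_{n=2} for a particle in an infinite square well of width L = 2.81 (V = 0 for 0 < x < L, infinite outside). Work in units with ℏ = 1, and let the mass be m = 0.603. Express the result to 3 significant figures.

ΔE = 33.2

E_n = n²π²ℏ²/(2mL²), so ΔE = (6² − 2²) π²ℏ²/(2mL²).
ΔE = 32 × π² / (2 × 0.603 × 2.81²) = 33.17.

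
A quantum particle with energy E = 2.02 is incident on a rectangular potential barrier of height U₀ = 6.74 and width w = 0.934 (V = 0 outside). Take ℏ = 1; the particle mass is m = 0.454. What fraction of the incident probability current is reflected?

R = 0.932

E < U₀: inside the barrier ψ ∝ e^{±κx} with κ = √(2m(U₀ − E))/ℏ = 2.070.
κw = 1.934, sinh(κw) = 3.385.
The exact tunnelling result is T⁻¹ = 1 + U₀² sinh²(κw) / [4E(U₀ − E)] = 14.65, so T = 0.0683.
R = 1 − T = 0.932.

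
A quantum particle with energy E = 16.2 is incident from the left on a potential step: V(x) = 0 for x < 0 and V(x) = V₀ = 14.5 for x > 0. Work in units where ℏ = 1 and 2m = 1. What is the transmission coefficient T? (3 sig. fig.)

The wavenumbers are k₁ = √(2mE)/ℏ = 4.025 on the left and k₂ = √(2m(E − V₀))/ℏ = 1.304 on the right.
Matching ψ and ψ′ at x = 0 gives r = (k₁ − k₂)/(k₁ + k₂), so R = r² = 0.2608 and T = 1 − R = 0.7392.

T = 0.739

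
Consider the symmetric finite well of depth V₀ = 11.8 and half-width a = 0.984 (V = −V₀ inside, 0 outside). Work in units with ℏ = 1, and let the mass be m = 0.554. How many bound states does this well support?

Define the well-strength parameter z₀ = (a/ℏ)√(2mV₀) = 0.984 × √(2·0.554·11.8) = 3.558.
A new bound state (alternating even/odd) appears each time z₀ passes a multiple of π/2, so N = ⌊2z₀/π⌋ + 1 = ⌊2.265⌋ + 1 = 3.

N = 3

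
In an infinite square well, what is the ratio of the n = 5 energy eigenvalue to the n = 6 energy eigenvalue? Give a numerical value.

Since E_n ∝ n², the ratio is (5/6)² = 0.694444.

0.694444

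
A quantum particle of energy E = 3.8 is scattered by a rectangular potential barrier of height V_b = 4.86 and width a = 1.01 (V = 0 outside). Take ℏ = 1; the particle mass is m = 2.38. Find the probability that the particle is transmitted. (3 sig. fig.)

E < V_b: inside the barrier ψ ∝ e^{±κx} with κ = √(2m(V_b − E))/ℏ = 2.246.
κa = 2.269, sinh(κa) = 4.782.
Matching ψ, ψ′ at both faces gives T = [1 + V_b² sinh²(κa) / (4E(V_b − E))]⁻¹ = 1/34.52 = 0.0290.

T = 0.0290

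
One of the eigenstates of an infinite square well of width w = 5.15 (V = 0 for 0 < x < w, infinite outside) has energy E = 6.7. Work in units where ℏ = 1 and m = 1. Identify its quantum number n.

For an infinite well E_n = n²π²ℏ²/(2mw²), so n = (w/πℏ)√(2mE).
n = (5.15/π) × √(2 × 1 × 6.7) = 6.001 → n = 6.

n = 6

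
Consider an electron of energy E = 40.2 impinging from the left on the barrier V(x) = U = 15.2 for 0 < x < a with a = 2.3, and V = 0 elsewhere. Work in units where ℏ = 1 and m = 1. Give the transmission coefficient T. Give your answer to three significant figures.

T = 0.984

Above the barrier the interior wavenumber is k₂ = √(2m(E − U))/ℏ = 7.071, giving phase k₂a = 16.26.
Matching at both interfaces gives T⁻¹ = 1 + U² sin²(k₂a) / [4E(E − U)] = 1.016, hence T = 0.984.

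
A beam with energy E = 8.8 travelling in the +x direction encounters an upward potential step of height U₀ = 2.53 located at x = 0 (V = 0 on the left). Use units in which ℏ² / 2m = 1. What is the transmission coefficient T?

On each side the TISE gives plane waves with k = √(2m(E − V))/ℏ: k₁ = √(2·½·8.8) = 2.966, k₂ = √(2·½·6.27) = 2.504.
Matching ψ and ψ′ at x = 0 gives r = (k₁ − k₂)/(k₁ + k₂), so R = r² = 0.007147 and T = 1 − R = 0.9929.

T = 0.993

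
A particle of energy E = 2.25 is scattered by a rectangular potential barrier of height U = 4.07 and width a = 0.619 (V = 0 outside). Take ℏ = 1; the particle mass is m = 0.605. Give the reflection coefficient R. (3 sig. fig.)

R = 0.529

E < U: inside the barrier ψ ∝ e^{±κx} with κ = √(2m(U − E))/ℏ = 1.484.
κa = 0.9186, sinh(κa) = 1.053.
Matching ψ, ψ′ at both faces gives T = [1 + U² sinh²(κa) / (4E(U − E))]⁻¹ = 1/2.122 = 0.471.
R = 1 − T = 0.529.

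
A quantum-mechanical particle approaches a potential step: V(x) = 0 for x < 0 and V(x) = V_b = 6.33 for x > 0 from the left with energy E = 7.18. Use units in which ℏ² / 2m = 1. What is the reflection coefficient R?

The wavenumbers are k₁ = √(2mE)/ℏ = 2.680 on the left and k₂ = √(2m(E − V_b))/ℏ = 0.9220 on the right.
Matching ψ and ψ′ at x = 0 gives r = (k₁ − k₂)/(k₁ + k₂), so R = r² = 0.2382 and T = 1 − R = 0.7618.

R = 0.238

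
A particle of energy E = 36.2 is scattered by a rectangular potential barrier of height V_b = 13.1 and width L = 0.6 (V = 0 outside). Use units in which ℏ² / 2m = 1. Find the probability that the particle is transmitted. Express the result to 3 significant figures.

E > V_b: inside the barrier k₂ = √(2m(E − V_b))/ℏ = 4.806, k₂L = 2.884.
T = [1 + V_b² sin²(k₂L) / (4E(E − V_b))]⁻¹ = 1/1.003 = 0.997.

T = 0.997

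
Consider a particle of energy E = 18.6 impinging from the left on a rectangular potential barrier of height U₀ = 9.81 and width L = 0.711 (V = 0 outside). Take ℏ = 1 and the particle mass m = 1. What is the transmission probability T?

Above the barrier the interior wavenumber is k₂ = √(2m(E − U₀))/ℏ = 4.193, giving phase k₂L = 2.981.
Matching at both interfaces gives T⁻¹ = 1 + U₀² sin²(k₂L) / [4E(E − U₀)] = 1.004, hence T = 0.996.

T = 0.996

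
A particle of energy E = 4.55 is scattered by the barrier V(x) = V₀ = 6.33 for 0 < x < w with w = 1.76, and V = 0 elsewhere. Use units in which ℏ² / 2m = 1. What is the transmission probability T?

E < V₀: inside the barrier ψ ∝ e^{±κx} with κ = √(2m(V₀ − E))/ℏ = 1.334.
κw = 2.348, sinh(κw) = 5.185.
The exact tunnelling result is T⁻¹ = 1 + V₀² sinh²(κw) / [4E(V₀ − E)] = 34.25, so T = 0.0292.

T = 0.0292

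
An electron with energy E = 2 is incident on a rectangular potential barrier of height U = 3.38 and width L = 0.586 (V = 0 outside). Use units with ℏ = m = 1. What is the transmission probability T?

T = 0.429

Since E < U the interior solution is evanescent with decay constant κ = √(2m(U − E))/ℏ = 1.661.
κL = 0.9735, sinh(κL) = 1.135.
The exact tunnelling result is T⁻¹ = 1 + U² sinh²(κL) / [4E(U − E)] = 2.333, so T = 0.429.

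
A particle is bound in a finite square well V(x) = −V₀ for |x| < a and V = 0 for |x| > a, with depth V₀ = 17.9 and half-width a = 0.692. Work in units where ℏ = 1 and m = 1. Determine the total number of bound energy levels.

N = 3

Define the well-strength parameter z₀ = (a/ℏ)√(2mV₀) = 0.692 × √(2·1·17.9) = 4.140.
A new bound state (alternating even/odd) appears each time z₀ passes a multiple of π/2, so N = ⌊2z₀/π⌋ + 1 = ⌊2.636⌋ + 1 = 3.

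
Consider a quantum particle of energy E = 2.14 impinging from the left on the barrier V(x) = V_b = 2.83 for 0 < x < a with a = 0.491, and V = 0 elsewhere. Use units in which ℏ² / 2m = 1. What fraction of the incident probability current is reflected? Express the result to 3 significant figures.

R = 0.192

E < V_b: inside the barrier ψ ∝ e^{±κx} with κ = √(2m(V_b − E))/ℏ = 0.8307.
κa = 0.4079, sinh(κa) = 0.4193.
The exact tunnelling result is T⁻¹ = 1 + V_b² sinh²(κa) / [4E(V_b − E)] = 1.238, so T = 0.808.
R = 1 − T = 0.192.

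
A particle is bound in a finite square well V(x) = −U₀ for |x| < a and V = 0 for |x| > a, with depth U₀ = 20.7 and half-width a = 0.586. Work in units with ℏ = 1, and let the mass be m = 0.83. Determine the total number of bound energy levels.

N = 3

The dimensionless depth is z₀ = a√(2mU₀)/ℏ = 0.586 × √(34.36) = 3.435.
A new bound state (alternating even/odd) appears each time z₀ passes a multiple of π/2, so N = ⌊2z₀/π⌋ + 1 = ⌊2.187⌋ + 1 = 3.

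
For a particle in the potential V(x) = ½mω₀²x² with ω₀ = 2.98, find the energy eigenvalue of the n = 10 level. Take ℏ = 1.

Using E_n = (n + ½)ℏω₀: E_10 = 10.5 × 2.98 = 31.29.

E = 31.3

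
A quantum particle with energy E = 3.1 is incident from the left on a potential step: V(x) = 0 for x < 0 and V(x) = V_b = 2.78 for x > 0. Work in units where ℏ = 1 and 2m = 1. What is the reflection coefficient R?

R = 0.264

The wavenumbers are k₁ = √(2mE)/ℏ = 1.761 on the left and k₂ = √(2m(E − V_b))/ℏ = 0.5657 on the right.
Continuity of ψ and ψ′ at the step yields the reflection amplitude r = (k₁ − k₂)/(k₁ + k₂) = 0.5137; thus R = |r|² = 0.2639, T = 0.7361.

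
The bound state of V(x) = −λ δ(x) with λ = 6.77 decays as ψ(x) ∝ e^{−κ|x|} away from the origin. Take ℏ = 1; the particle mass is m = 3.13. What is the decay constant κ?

κ = 21.2

Integrate −(ℏ²/2m)ψ'' − λδ(x)ψ = Eψ from −ε to +ε: the ψ'' term gives ψ'(0⁺) − ψ'(0⁻) and the δ term gives −(2mλ/ℏ²)ψ(0).
With ψ ∝ e^{−κ|x|} this yields −2κ = −2mλ/ℏ², so κ = mλ/ℏ² = 21.19.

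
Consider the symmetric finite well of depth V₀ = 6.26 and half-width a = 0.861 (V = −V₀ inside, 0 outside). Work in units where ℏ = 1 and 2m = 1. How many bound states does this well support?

The dimensionless depth is z₀ = a√(2mV₀)/ℏ = 0.861 × √(6.260) = 2.154.
A new bound state (alternating even/odd) appears each time z₀ passes a multiple of π/2, so N = ⌊2z₀/π⌋ + 1 = ⌊1.371⌋ + 1 = 2.

N = 2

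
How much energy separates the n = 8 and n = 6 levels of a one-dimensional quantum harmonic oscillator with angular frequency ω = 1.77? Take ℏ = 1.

E_n = ℏω(n + ½), so ΔE = (8 − 6) ℏω = 2 × 1.77 = 3.540.

ΔE = 3.54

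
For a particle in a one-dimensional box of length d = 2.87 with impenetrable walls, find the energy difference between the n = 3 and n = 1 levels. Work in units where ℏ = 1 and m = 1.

ΔE = 4.79

E_n = n²π²ℏ²/(2md²), so ΔE = (3² − 1²) π²ℏ²/(2md²).
ΔE = 8 × π² / (2 × 1 × 2.87²) = 4.793.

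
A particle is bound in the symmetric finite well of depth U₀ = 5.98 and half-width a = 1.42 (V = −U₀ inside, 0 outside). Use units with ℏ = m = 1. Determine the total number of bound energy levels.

The dimensionless depth is z₀ = a√(2mU₀)/ℏ = 1.42 × √(11.96) = 4.911.
A new bound state (alternating even/odd) appears each time z₀ passes a multiple of π/2, so N = ⌊2z₀/π⌋ + 1 = ⌊3.126⌋ + 1 = 4.

N = 4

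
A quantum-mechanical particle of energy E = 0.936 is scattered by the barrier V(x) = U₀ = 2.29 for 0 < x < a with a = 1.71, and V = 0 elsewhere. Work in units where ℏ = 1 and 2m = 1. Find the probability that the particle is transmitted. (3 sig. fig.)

T = 0.0698

Since E < U₀ the interior solution is evanescent with decay constant κ = √(2m(U₀ − E))/ℏ = 1.164.
κa = 1.990, sinh(κa) = 3.589.
The exact tunnelling result is T⁻¹ = 1 + U₀² sinh²(κa) / [4E(U₀ − E)] = 14.32, so T = 0.0698.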